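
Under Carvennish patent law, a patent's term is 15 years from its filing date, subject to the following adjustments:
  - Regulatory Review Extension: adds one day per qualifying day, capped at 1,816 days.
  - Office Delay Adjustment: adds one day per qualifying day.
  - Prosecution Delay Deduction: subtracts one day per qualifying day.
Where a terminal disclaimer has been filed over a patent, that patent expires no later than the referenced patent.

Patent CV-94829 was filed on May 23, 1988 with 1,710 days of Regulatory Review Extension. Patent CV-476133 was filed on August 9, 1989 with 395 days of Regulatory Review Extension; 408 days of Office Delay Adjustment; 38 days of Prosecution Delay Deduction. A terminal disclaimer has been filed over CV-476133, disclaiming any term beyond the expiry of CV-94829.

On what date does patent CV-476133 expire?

Natural term of CV-476133:
  Base: filing + 15 years → 9 August 2004.
  Regulatory Review Extension: 395 days (within the 1816-day cap) → +395 days → 8 September 2005.
  Office Delay Adjustment: +408 days → 21 October 2006.
  Prosecution Delay Deduction: −38 days → 13 September 2006.
Expiry of referenced patent CV-94829:
  Base: filing + 15 years → 23 May 2003.
  Regulatory Review Extension: 1710 days (within the 1816-day cap) → +1710 days → 27 January 2008.
Terminal disclaimer: CV-476133 expires on the earlier of 13 September 2006 and 27 January 2008.

2006-09-13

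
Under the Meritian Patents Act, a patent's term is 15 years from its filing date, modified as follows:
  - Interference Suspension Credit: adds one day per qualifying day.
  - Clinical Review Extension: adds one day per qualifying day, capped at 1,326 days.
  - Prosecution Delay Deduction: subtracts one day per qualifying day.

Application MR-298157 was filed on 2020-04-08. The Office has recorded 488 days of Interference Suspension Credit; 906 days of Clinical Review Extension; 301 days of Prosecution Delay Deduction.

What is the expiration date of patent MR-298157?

April 5, 2038

Base term: filing date + 15 years → 8 April 2035.
Interference Suspension Credit: +488 days → 8 August 2036.
Clinical Review Extension: 906 days (within the 1326-day cap) → +906 days → 31 January 2039.
Prosecution Delay Deduction: −301 days → 5 April 2038.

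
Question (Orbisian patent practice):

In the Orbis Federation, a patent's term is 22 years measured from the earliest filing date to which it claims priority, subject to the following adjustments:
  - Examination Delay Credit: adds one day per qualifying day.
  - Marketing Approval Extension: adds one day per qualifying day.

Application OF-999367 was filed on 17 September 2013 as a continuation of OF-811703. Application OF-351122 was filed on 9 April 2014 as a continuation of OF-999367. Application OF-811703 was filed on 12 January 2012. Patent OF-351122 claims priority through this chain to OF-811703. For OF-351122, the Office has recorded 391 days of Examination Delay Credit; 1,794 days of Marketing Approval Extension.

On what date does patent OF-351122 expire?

Earliest priority filing: 12 January 2012.
Base term: 12 January 2012 + 22 years → 12 January 2034.
Examination Delay Credit: +391 days → 7 February 2035.
Marketing Approval Extension: +1794 days → 6 January 2040.

January 6, 2040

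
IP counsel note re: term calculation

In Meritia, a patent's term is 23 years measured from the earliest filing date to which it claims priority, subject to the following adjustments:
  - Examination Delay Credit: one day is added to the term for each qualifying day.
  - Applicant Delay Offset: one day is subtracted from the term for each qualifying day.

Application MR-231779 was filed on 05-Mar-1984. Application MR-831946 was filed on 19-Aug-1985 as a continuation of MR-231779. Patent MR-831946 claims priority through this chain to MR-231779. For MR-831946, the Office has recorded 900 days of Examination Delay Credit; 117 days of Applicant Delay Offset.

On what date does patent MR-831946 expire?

Earliest priority filing: 5 March 1984.
Base term: 5 March 1984 + 23 years → 5 March 2007.
Examination Delay Credit: +900 days → 21 August 2009.
Applicant Delay Offset: −117 days → 26 April 2009.

2009-04-26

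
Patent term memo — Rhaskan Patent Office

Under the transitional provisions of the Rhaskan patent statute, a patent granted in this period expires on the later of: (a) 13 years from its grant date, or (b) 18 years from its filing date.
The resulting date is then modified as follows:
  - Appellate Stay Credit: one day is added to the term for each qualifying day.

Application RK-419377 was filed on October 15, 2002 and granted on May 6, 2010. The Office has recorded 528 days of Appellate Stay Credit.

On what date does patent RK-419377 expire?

(a) grant + 13 years → 6 May 2023.
(b) filing + 18 years → 15 October 2020.
Later of the two: 6 May 2023.
Appellate Stay Credit: +528 days → 15 October 2024.

October 15, 2024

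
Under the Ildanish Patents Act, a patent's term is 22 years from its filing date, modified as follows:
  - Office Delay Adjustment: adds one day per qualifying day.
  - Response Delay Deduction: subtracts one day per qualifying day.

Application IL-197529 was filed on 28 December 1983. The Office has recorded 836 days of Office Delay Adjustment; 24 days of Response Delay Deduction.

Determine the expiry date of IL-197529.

March 19, 2008

Base term: filing date + 22 years → 28 December 2005.
Office Delay Adjustment: +836 days → 12 April 2008.
Response Delay Deduction: −24 days → 19 March 2008.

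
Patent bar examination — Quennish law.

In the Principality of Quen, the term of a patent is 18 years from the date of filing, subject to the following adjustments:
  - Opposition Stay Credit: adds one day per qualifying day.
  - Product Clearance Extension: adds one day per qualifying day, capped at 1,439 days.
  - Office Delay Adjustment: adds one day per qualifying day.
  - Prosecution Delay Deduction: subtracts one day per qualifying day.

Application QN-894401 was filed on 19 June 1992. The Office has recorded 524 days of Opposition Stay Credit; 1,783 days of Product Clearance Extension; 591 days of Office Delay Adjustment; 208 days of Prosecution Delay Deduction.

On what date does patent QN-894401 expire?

Base term: filing date + 18 years → 19 June 2010.
Opposition Stay Credit: +524 days → 25 November 2011.
Product Clearance Extension: 1783 days claimed exceeds the 1439-day cap, so +1439 days → 3 November 2015.
Office Delay Adjustment: +591 days → 16 June 2017.
Prosecution Delay Deduction: −208 days → 20 November 2016.

2016-11-20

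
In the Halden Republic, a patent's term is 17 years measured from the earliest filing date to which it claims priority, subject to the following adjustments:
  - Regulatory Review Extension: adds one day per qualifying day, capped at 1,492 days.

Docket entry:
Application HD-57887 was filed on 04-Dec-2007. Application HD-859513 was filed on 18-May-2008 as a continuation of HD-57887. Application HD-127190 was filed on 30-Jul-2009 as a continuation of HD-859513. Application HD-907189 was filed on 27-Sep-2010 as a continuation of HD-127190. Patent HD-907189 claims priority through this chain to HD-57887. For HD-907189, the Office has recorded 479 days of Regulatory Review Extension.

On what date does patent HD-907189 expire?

Earliest priority filing: 4 December 2007.
Base term: 4 December 2007 + 17 years → 4 December 2024.
Regulatory Review Extension: 479 days (within the 1492-day cap) → +479 days → 28 March 2026.

2026-03-28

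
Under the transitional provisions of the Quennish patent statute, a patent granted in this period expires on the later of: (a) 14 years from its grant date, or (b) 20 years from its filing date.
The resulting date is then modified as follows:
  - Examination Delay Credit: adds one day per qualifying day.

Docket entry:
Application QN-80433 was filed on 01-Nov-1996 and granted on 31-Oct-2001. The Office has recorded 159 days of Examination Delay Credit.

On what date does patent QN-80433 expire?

2017-04-09

(a) grant + 14 years → 31 October 2015.
(b) filing + 20 years → 1 November 2016.
Later of the two: 1 November 2016.
Examination Delay Credit: +159 days → 9 April 2017.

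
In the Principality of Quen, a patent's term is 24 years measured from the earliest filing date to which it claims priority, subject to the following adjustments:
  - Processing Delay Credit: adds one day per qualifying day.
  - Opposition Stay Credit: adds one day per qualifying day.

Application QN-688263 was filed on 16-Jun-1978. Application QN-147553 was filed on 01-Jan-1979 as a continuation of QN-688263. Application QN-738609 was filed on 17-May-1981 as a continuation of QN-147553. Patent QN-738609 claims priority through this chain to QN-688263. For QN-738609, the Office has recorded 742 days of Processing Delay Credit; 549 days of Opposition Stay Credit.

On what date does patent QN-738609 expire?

Earliest priority filing: 16 June 1978.
Base term: 16 June 1978 + 24 years → 16 June 2002.
Processing Delay Credit: +742 days → 27 June 2004.
Opposition Stay Credit: +549 days → 28 December 2005.

December 28, 2005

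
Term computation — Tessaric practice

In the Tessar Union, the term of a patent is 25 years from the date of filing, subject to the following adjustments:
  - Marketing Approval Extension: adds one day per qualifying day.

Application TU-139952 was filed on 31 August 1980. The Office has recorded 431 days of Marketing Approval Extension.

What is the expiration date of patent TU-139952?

Base term: filing date + 25 years → 31 August 2005.
Marketing Approval Extension: +431 days → 5 November 2006.

2006-11-05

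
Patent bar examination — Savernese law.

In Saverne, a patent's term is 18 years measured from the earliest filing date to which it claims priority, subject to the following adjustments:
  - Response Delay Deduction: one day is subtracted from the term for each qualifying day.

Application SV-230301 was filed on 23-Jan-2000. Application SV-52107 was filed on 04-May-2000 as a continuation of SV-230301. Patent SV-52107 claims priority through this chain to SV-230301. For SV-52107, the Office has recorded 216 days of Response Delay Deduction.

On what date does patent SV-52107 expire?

June 21, 2017

Earliest priority filing: 23 January 2000.
Base term: 23 January 2000 + 18 years → 23 January 2018.
Response Delay Deduction: −216 days → 21 June 2017.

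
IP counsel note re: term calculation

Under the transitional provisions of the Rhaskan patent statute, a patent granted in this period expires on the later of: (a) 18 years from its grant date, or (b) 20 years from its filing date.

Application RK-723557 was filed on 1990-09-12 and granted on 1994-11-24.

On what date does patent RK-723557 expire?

2012-11-24

(a) grant + 18 years → 24 November 2012.
(b) filing + 20 years → 12 September 2010.
Later of the two: 24 November 2012.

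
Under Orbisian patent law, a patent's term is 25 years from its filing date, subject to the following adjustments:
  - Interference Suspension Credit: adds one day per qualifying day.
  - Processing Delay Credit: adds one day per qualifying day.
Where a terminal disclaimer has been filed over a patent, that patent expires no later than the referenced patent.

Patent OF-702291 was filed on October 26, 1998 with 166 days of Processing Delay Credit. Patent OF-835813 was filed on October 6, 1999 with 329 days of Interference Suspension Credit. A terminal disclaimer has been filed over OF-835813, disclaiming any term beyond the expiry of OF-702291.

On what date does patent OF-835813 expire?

Natural term of OF-835813:
  Base: filing + 25 years → 6 October 2024.
  Interference Suspension Credit: +329 days → 31 August 2025.
Expiry of referenced patent OF-702291:
  Base: filing + 25 years → 26 October 2023.
  Processing Delay Credit: +166 days → 9 April 2024.
Terminal disclaimer: OF-835813 expires on the earlier of 31 August 2025 and 9 April 2024.

April 9, 2024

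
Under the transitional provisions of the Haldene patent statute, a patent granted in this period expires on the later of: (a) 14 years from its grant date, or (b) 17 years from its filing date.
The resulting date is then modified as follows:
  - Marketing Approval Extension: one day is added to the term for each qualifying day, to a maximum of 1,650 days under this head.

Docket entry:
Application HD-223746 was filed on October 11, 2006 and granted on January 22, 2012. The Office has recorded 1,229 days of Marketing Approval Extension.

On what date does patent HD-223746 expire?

June 4, 2029

(a) grant + 14 years → 22 January 2026.
(b) filing + 17 years → 11 October 2023.
Later of the two: 22 January 2026.
Marketing Approval Extension: 1229 days (within the 1650-day cap) → +1229 days → 4 June 2029.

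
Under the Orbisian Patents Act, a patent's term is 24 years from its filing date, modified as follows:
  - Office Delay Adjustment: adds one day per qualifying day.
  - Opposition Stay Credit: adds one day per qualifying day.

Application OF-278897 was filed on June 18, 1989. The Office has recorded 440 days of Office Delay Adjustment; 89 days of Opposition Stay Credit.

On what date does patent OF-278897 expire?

2014-11-29

Base term: filing date + 24 years → 18 June 2013.
Office Delay Adjustment: +440 days → 1 September 2014.
Opposition Stay Credit: +89 days → 29 November 2014.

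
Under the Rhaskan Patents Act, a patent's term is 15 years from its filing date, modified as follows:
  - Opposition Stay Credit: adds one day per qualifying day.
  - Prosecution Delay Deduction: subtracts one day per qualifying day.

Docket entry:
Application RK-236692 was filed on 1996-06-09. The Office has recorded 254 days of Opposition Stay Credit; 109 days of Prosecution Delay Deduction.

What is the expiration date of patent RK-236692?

2011-11-01

Base term: filing date + 15 years → 9 June 2011.
Opposition Stay Credit: +254 days → 18 February 2012.
Prosecution Delay Deduction: −109 days → 1 November 2011.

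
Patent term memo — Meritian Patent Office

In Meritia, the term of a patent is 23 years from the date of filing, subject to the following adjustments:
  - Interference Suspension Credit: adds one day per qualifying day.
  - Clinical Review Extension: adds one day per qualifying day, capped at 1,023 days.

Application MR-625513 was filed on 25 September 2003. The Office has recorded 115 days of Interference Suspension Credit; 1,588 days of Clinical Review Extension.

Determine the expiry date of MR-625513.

November 6, 2029

Base term: filing date + 23 years → 25 September 2026.
Interference Suspension Credit: +115 days → 18 January 2027.
Clinical Review Extension: 1588 days claimed exceeds the 1023-day cap, so +1023 days → 6 November 2029.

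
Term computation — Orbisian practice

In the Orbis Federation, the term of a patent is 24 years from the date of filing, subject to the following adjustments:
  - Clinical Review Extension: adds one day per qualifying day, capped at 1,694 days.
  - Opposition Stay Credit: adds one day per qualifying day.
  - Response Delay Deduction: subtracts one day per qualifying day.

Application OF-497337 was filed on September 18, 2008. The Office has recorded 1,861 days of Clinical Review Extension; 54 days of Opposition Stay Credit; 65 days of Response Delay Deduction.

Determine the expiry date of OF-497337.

Base term: filing date + 24 years → 18 September 2032.
Clinical Review Extension: 1861 days claimed exceeds the 1694-day cap, so +1694 days → 9 May 2037.
Opposition Stay Credit: +54 days → 2 July 2037.
Response Delay Deduction: −65 days → 28 April 2037.

2037-04-28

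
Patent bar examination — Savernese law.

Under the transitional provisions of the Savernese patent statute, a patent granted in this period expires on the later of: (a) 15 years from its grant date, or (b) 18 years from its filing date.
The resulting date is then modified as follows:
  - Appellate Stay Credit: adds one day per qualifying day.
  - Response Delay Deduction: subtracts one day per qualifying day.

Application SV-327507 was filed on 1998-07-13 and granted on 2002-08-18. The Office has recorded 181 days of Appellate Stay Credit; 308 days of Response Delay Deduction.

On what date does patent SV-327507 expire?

(a) grant + 15 years → 18 August 2017.
(b) filing + 18 years → 13 July 2016.
Later of the two: 18 August 2017.
Appellate Stay Credit: +181 days → 15 February 2018.
Response Delay Deduction: −308 days → 13 April 2017.

2017-04-13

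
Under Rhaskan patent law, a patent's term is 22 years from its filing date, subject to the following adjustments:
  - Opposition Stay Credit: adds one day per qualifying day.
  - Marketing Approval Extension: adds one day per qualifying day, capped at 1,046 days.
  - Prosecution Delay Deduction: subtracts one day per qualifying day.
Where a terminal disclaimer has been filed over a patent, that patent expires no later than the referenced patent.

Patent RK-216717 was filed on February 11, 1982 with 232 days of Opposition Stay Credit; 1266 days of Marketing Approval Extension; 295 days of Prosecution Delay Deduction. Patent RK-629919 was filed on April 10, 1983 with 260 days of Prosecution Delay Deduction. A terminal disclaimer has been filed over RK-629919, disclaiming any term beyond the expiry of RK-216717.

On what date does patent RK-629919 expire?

2004-07-24

Natural term of RK-629919:
  Base: filing + 22 years → 10 April 2005.
  Prosecution Delay Deduction: −260 days → 24 July 2004.
Expiry of referenced patent RK-216717:
  Base: filing + 22 years → 11 February 2004.
  Opposition Stay Credit: +232 days → 30 September 2004.
  Marketing Approval Extension: 1266 days claimed exceeds the 1046-day cap, so +1046 days → 12 August 2007.
  Prosecution Delay Deduction: −295 days → 21 October 2006.
Terminal disclaimer: RK-629919 expires on the earlier of 24 July 2004 and 21 October 2006.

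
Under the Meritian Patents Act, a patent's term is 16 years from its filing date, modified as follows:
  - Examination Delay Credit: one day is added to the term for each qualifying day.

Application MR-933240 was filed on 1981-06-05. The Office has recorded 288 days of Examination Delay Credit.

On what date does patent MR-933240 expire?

Base term: filing date + 16 years → 5 June 1997.
Examination Delay Credit: +288 days → 20 March 1998.

March 20, 1998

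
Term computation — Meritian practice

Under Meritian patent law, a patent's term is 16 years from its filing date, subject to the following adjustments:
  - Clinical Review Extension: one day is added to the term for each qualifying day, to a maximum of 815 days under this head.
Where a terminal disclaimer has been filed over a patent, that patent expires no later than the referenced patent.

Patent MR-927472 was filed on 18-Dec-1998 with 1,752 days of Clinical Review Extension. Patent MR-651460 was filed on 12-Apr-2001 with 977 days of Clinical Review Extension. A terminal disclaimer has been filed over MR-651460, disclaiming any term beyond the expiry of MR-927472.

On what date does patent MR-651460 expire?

March 12, 2017

Natural term of MR-651460:
  Base: filing + 16 years → 12 April 2017.
  Clinical Review Extension: 977 days claimed exceeds the 815-day cap, so +815 days → 6 July 2019.
Expiry of referenced patent MR-927472:
  Base: filing + 16 years → 18 December 2014.
  Clinical Review Extension: 1752 days claimed exceeds the 815-day cap, so +815 days → 12 March 2017.
Terminal disclaimer: MR-651460 expires on the earlier of 6 July 2019 and 12 March 2017.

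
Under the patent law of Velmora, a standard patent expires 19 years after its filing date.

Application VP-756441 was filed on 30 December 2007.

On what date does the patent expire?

2026-12-30

Filing date + 19 years → 30 December 2026.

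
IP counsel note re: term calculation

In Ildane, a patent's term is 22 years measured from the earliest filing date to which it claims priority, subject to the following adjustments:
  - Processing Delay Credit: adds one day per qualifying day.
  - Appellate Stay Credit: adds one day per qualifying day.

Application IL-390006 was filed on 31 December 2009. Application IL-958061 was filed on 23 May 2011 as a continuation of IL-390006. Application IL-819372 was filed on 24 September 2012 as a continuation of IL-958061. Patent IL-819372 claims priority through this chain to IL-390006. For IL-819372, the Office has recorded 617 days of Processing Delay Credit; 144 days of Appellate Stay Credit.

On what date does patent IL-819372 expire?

January 30, 2034

Earliest priority filing: 31 December 2009.
Base term: 31 December 2009 + 22 years → 31 December 2031.
Processing Delay Credit: +617 days → 8 September 2033.
Appellate Stay Credit: +144 days → 30 January 2034.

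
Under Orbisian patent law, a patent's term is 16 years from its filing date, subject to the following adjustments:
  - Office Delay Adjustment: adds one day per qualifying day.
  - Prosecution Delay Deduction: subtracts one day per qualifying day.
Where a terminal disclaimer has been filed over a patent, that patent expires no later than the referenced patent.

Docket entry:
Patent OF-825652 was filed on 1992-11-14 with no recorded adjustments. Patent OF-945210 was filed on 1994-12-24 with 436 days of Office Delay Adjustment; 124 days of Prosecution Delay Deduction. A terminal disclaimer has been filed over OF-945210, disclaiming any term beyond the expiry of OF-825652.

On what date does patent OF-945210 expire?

Natural term of OF-945210:
  Base: filing + 16 years → 24 December 2010.
  Office Delay Adjustment: +436 days → 4 March 2012.
  Prosecution Delay Deduction: −124 days → 1 November 2011.
Expiry of referenced patent OF-825652:
  Base: filing + 16 years → 14 November 2008.
Terminal disclaimer: OF-945210 expires on the earlier of 1 November 2011 and 14 November 2008.

November 14, 2008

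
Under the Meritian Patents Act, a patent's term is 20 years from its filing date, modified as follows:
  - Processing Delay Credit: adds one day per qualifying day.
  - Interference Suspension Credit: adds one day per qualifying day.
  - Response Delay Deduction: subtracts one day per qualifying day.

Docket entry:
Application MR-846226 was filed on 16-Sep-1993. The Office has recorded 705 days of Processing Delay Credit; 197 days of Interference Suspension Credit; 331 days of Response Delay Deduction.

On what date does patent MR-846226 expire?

2015-04-10

Base term: filing date + 20 years → 16 September 2013.
Processing Delay Credit: +705 days → 22 August 2015.
Interference Suspension Credit: +197 days → 6 March 2016.
Response Delay Deduction: −331 days → 10 April 2015.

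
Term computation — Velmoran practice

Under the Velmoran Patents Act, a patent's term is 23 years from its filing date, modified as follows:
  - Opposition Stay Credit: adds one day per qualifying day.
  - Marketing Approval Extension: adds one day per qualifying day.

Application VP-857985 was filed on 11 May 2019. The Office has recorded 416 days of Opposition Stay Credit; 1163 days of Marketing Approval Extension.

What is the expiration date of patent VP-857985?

Base term: filing date + 23 years → 11 May 2042.
Opposition Stay Credit: +416 days → 1 July 2043.
Marketing Approval Extension: +1163 days → 6 September 2046.

September 6, 2046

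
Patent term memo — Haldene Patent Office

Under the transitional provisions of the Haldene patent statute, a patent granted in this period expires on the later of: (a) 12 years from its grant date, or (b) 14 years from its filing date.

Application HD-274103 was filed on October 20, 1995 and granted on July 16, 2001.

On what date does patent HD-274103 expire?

2013-07-16

(a) grant + 12 years → 16 July 2013.
(b) filing + 14 years → 20 October 2009.
Later of the two: 16 July 2013.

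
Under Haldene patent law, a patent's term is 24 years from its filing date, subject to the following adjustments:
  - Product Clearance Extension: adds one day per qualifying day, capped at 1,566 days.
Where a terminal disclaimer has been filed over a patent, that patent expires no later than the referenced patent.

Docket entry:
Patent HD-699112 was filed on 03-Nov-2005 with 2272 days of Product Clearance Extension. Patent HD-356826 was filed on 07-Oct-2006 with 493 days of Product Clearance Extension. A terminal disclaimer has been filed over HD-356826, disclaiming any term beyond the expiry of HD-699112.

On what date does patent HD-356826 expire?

February 12, 2032

Natural term of HD-356826:
  Base: filing + 24 years → 7 October 2030.
  Product Clearance Extension: 493 days (within the 1566-day cap) → +493 days → 12 February 2032.
Expiry of referenced patent HD-699112:
  Base: filing + 24 years → 3 November 2029.
  Product Clearance Extension: 2272 days claimed exceeds the 1566-day cap, so +1566 days → 16 February 2034.
Terminal disclaimer: HD-356826 expires on the earlier of 12 February 2032 and 16 February 2034.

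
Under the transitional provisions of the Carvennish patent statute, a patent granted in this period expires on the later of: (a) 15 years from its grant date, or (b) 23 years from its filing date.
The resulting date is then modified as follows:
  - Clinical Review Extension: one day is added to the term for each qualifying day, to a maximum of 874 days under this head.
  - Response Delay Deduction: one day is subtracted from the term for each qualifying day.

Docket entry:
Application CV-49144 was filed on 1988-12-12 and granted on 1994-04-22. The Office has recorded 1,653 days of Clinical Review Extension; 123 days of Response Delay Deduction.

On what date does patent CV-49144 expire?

January 1, 2014

(a) grant + 15 years → 22 April 2009.
(b) filing + 23 years → 12 December 2011.
Later of the two: 12 December 2011.
Clinical Review Extension: 1653 days claimed exceeds the 874-day cap, so +874 days → 4 May 2014.
Response Delay Deduction: −123 days → 1 January 2014.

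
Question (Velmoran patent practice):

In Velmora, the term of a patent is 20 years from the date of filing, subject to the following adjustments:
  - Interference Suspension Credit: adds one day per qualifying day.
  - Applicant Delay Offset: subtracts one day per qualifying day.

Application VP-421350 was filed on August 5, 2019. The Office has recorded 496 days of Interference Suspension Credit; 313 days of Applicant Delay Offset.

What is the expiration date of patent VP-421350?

Base term: filing date + 20 years → 5 August 2039.
Interference Suspension Credit: +496 days → 13 December 2040.
Applicant Delay Offset: −313 days → 4 February 2040.

February 4, 2040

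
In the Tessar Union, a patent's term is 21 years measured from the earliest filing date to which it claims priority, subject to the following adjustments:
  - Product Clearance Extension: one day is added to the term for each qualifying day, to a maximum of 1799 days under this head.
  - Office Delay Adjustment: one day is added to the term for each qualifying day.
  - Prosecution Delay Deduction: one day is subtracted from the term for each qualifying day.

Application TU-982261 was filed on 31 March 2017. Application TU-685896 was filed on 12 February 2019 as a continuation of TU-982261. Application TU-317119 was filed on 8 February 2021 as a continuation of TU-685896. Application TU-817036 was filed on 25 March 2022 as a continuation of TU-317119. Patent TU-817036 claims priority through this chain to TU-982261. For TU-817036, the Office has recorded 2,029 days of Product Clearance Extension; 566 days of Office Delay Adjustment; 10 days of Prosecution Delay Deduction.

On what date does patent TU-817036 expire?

2044-09-10

Earliest priority filing: 31 March 2017.
Base term: 31 March 2017 + 21 years → 31 March 2038.
Product Clearance Extension: 2029 days claimed exceeds the 1799-day cap, so +1799 days → 4 March 2043.
Office Delay Adjustment: +566 days → 20 September 2044.
Prosecution Delay Deduction: −10 days → 10 September 2044.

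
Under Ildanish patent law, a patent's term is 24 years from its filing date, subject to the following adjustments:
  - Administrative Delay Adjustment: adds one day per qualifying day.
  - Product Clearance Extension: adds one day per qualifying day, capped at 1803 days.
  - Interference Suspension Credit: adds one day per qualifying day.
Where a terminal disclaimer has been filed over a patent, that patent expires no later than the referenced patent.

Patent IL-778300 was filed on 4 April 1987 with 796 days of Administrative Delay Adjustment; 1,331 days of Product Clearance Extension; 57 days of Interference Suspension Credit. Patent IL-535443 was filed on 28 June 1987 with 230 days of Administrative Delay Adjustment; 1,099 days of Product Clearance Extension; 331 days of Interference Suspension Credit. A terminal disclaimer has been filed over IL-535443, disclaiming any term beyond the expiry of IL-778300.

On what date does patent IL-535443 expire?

January 13, 2016

Natural term of IL-535443:
  Base: filing + 24 years → 28 June 2011.
  Administrative Delay Adjustment: +230 days → 13 February 2012.
  Product Clearance Extension: 1099 days (within the 1803-day cap) → +1099 days → 16 February 2015.
  Interference Suspension Credit: +331 days → 13 January 2016.
Expiry of referenced patent IL-778300:
  Base: filing + 24 years → 4 April 2011.
  Administrative Delay Adjustment: +796 days → 8 June 2013.
  Product Clearance Extension: 1331 days (within the 1803-day cap) → +1331 days → 29 January 2017.
  Interference Suspension Credit: +57 days → 27 March 2017.
Terminal disclaimer: IL-535443 expires on the earlier of 13 January 2016 and 27 March 2017.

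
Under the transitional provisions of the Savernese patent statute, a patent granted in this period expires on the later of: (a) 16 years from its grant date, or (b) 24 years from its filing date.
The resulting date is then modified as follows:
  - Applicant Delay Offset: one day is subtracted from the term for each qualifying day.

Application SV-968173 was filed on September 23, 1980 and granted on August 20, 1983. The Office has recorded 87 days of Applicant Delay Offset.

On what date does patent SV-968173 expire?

(a) grant + 16 years → 20 August 1999.
(b) filing + 24 years → 23 September 2004.
Later of the two: 23 September 2004.
Applicant Delay Offset: −87 days → 28 June 2004.

2004-06-28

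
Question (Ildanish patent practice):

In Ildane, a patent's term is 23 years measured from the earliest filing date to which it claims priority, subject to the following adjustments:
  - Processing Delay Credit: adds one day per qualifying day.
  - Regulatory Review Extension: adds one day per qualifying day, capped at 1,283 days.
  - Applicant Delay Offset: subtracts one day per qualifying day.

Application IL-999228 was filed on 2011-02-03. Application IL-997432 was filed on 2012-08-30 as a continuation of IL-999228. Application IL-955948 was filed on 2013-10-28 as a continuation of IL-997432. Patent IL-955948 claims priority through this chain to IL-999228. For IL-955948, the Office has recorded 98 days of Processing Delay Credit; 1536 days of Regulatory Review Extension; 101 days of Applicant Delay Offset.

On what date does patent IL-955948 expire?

August 6, 2037

Earliest priority filing: 3 February 2011.
Base term: 3 February 2011 + 23 years → 3 February 2034.
Processing Delay Credit: +98 days → 12 May 2034.
Regulatory Review Extension: 1536 days claimed exceeds the 1283-day cap, so +1283 days → 15 November 2037.
Applicant Delay Offset: −101 days → 6 August 2037.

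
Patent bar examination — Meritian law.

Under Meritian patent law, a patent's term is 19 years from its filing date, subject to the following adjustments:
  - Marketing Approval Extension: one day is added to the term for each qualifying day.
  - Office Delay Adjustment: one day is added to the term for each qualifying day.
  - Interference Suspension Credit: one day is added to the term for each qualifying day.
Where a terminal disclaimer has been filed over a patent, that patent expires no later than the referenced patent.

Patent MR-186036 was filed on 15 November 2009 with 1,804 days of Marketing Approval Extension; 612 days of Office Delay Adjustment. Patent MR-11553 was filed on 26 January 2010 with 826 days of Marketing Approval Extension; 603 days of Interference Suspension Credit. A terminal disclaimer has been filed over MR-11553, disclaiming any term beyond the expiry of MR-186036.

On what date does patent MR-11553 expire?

Natural term of MR-11553:
  Base: filing + 19 years → 26 January 2029.
  Marketing Approval Extension: +826 days → 2 May 2031.
  Interference Suspension Credit: +603 days → 25 December 2032.
Expiry of referenced patent MR-186036:
  Base: filing + 19 years → 15 November 2028.
  Marketing Approval Extension: +1804 days → 24 October 2033.
  Office Delay Adjustment: +612 days → 28 June 2035.
Terminal disclaimer: MR-11553 expires on the earlier of 25 December 2032 and 28 June 2035.

December 25, 2032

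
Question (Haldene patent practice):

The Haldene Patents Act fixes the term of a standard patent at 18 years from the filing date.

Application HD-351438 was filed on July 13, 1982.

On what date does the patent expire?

Filing date + 18 years → 13 July 2000.

2000-07-13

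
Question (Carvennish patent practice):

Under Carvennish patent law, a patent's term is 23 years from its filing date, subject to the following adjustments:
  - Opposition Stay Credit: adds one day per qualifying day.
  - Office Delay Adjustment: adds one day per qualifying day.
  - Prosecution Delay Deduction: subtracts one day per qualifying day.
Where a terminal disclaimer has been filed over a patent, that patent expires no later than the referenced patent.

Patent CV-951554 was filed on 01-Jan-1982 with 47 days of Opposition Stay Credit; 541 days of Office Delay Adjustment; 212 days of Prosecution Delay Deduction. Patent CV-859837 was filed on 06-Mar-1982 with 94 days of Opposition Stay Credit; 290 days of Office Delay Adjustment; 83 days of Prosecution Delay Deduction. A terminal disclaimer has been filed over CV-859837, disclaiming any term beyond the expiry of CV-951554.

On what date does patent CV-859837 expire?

2006-01-01

Natural term of CV-859837:
  Base: filing + 23 years → 6 March 2005.
  Opposition Stay Credit: +94 days → 8 June 2005.
  Office Delay Adjustment: +290 days → 25 March 2006.
  Prosecution Delay Deduction: −83 days → 1 January 2006.
Expiry of referenced patent CV-951554:
  Base: filing + 23 years → 1 January 2005.
  Opposition Stay Credit: +47 days → 17 February 2005.
  Office Delay Adjustment: +541 days → 12 August 2006.
  Prosecution Delay Deduction: −212 days → 12 January 2006.
Terminal disclaimer: CV-859837 expires on the earlier of 1 January 2006 and 12 January 2006.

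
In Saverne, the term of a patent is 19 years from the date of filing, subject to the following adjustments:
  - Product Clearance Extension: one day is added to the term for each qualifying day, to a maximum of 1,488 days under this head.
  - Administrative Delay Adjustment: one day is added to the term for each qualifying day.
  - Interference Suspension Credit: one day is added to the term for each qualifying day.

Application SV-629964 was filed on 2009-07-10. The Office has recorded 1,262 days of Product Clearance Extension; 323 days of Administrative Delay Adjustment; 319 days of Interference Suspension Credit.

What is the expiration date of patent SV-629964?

September 26, 2033

Base term: filing date + 19 years → 10 July 2028.
Product Clearance Extension: 1262 days (within the 1488-day cap) → +1262 days → 24 December 2031.
Administrative Delay Adjustment: +323 days → 11 November 2032.
Interference Suspension Credit: +319 days → 26 September 2033.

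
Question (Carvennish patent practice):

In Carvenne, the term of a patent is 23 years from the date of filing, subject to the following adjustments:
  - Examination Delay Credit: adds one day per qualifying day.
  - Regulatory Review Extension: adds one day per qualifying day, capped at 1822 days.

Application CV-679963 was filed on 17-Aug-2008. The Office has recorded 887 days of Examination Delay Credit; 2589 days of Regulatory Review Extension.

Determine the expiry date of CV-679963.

January 16, 2039

Base term: filing date + 23 years → 17 August 2031.
Examination Delay Credit: +887 days → 20 January 2034.
Regulatory Review Extension: 2589 days claimed exceeds the 1822-day cap, so +1822 days → 16 January 2039.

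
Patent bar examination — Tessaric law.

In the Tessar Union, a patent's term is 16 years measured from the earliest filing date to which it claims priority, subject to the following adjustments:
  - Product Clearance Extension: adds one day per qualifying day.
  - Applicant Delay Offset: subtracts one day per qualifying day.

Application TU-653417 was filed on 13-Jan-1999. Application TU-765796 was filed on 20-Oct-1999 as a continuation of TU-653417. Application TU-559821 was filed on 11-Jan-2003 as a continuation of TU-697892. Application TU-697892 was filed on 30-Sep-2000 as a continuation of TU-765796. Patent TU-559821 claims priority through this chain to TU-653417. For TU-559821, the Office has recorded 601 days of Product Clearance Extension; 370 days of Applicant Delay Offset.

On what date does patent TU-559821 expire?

2015-09-01

Earliest priority filing: 13 January 1999.
Base term: 13 January 1999 + 16 years → 13 January 2015.
Product Clearance Extension: +601 days → 5 September 2016.
Applicant Delay Offset: −370 days → 1 September 2015.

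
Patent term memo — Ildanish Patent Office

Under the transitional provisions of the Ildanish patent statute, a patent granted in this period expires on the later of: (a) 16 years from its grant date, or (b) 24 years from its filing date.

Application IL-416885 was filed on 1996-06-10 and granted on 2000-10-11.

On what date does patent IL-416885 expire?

June 10, 2020

(a) grant + 16 years → 11 October 2016.
(b) filing + 24 years → 10 June 2020.
Later of the two: 10 June 2020.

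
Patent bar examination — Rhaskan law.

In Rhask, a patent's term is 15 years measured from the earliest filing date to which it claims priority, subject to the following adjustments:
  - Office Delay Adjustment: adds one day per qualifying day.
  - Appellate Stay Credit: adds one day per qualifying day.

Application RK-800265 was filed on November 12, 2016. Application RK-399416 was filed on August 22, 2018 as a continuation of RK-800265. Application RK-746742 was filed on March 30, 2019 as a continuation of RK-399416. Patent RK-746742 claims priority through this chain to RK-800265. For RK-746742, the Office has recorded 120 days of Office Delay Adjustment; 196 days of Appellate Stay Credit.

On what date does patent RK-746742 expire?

Earliest priority filing: 12 November 2016.
Base term: 12 November 2016 + 15 years → 12 November 2031.
Office Delay Adjustment: +120 days → 11 March 2032.
Appellate Stay Credit: +196 days → 23 September 2032.

September 23, 2032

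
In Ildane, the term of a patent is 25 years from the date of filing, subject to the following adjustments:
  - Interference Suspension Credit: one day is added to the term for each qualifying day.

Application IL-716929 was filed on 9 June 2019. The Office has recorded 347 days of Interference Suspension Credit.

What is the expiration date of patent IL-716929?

Base term: filing date + 25 years → 9 June 2044.
Interference Suspension Credit: +347 days → 22 May 2045.

May 22, 2045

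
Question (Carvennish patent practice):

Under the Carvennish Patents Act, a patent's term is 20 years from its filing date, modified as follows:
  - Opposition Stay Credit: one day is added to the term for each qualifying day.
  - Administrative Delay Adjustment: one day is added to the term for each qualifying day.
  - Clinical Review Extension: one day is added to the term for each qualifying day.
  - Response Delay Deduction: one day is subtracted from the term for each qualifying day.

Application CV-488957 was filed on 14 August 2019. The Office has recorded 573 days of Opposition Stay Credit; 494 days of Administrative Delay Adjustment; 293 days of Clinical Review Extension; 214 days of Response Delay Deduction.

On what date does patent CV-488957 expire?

October 3, 2042

Base term: filing date + 20 years → 14 August 2039.
Opposition Stay Credit: +573 days → 9 March 2041.
Administrative Delay Adjustment: +494 days → 16 July 2042.
Clinical Review Extension: +293 days → 5 May 2043.
Response Delay Deduction: −214 days → 3 October 2042.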